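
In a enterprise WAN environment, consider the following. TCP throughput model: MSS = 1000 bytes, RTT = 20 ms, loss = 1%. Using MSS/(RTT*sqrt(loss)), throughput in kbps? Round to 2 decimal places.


Given: MSS = 1000 bytes, RTT = 20 ms, loss = 1%
RTT in seconds = 20 / 1000 = 0.02
Loss rate = 1% = 0.01
sqrt(loss) = sqrt(0.01) = 0.1
Throughput (bytes/s) = 1000 / (0.02 * 0.1) = 500000.0000
Throughput (kbps) = 500000.0000 * 8 / 1000 = 4000.000000 -> 4000.00 kbps (2 dp)

4000.00


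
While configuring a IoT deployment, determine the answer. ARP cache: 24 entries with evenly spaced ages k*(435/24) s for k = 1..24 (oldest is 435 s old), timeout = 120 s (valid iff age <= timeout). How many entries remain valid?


Ages are k * 435/24 s for k = 1..24 (spacing = 18.1250 s).
Entry k is valid iff k * 435/24 <= 120 iff k <= 24 * 120 / 435 = 6.6207
n_valid = floor(6.6207) = 6
(n_stale = 24 - 6 = 18)

6


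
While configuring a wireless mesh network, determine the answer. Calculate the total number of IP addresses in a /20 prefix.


Given: CIDR prefix /20
Host bits = 32 - 20 = 12
Total addresses = 2^12 = 4096

4096


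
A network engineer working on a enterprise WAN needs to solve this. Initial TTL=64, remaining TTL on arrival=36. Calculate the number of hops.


Given: initial TTL = 64, received TTL = 36
Hops = initial TTL - received TTL
Hops = 64 - 36 = 28

28


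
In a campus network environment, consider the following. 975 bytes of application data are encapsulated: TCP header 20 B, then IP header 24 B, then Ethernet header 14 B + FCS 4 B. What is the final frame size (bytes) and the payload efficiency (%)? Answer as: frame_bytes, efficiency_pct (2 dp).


TCP segment = 975 + 20 = 995 B
IP packet = 995 + 24 = 1019 B
Ethernet frame = 1019 + 14 + 4 = 1037 B
Efficiency = app / frame = 975 / 1037 = 0.940212 = 94.0212% -> 94.02% (2 dp)

1037, 94.02


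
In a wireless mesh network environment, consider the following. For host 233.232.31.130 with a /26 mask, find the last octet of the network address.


Given: IP = 233.232.31.130, prefix = /26
Subnet mask = 255.255.255.192
Last octet of IP: 130
Last octet of mask: 192
Network last octet = 130 AND 192 = 128

128


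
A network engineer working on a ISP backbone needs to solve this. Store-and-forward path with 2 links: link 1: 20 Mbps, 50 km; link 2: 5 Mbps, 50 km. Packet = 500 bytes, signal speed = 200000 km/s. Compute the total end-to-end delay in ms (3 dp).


Packet = 500 bytes = 4000 bits. Store-and-forward: sum (t_trans + t_prop) per link.
Link 1: t_trans = 4000/(20*10^6) s = 0.2000 ms; t_prop = 50/200000 s = 0.2500 ms; subtotal = 0.4500 ms
Link 2: t_trans = 4000/(5*10^6) s = 0.8000 ms; t_prop = 50/200000 s = 0.2500 ms; subtotal = 1.0500 ms
End-to-end = 0.4500 + 1.0500 = 1.5000 ms -> 1.500 ms (3 dp)

1.500


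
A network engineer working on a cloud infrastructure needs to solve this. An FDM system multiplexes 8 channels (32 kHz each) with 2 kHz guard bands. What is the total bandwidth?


Given: 8 channels, 32 kHz each, guard = 2 kHz
Channel bandwidth = 8 * 32 = 256 kHz
Guard bands = 7 gaps * 2 kHz = 14 kHz
Total = 256 + 14 = 270 kHz

270


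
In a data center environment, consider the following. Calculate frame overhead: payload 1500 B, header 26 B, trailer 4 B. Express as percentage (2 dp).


Given: payload = 1500 B, header = 26 B, trailer = 4 B
Overhead bytes = header + trailer = 26 + 4 = 30
Total frame = payload + overhead = 1500 + 30 = 1530
Overhead % = 30 / 1530 * 100 = 1.9608% -> 1.96% (2 dp)

1.96


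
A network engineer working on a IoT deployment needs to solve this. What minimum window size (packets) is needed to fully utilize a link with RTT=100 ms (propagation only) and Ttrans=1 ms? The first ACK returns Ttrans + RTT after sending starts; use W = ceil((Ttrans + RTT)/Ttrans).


Given: Ttrans = 1 ms, RTT = 100 ms (= 2 * Tprop, Tprop = 50 ms)
Time until first ACK returns = Ttrans + RTT = 1 + 100 = 101 ms
Need W * Ttrans >= Ttrans + RTT  ->  W >= (Ttrans + RTT) / Ttrans
(Ttrans + RTT) / Ttrans = 101 / 1 = 101
W_min = ceil(101) = 101

101


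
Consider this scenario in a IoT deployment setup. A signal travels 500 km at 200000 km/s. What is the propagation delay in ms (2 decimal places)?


Given: distance = 500 km, speed = 200000 km/s
Delay = distance / speed = 500 / 200000 seconds
Delay in ms = 500 * 1000 / 200000
Delay = 2.5000 ms
Rounded to 2 dp = 2.50 ms

2.50


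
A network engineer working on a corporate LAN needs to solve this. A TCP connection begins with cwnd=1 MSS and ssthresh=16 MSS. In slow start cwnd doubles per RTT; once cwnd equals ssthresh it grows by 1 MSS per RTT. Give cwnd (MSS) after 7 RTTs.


RTT 0: cwnd = 1 MSS (initial)
RTT 1: cwnd = 2 MSS (slow start, doubled)
RTT 2: cwnd = 4 MSS (slow start, doubled)
RTT 3: cwnd = 8 MSS (slow start, doubled)
RTT 4: cwnd = 16 MSS (slow start, doubled)
RTT 5: cwnd = 17 MSS (congestion avoidance, +1)
RTT 6: cwnd = 18 MSS (congestion avoidance, +1)
RTT 7: cwnd = 19 MSS (congestion avoidance, +1)

19


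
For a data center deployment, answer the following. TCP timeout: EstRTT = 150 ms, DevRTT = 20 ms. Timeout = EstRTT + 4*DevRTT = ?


Given: EstRTT = 150 ms, DevRTT = 20 ms
Timeout = EstRTT + 4 * DevRTT
4 * DevRTT = 4 * 20 = 80
Timeout = 150 + 80 = 230 ms

230


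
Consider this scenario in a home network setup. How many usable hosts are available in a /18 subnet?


Given: subnet mask /18
Host bits = 32 - 18 = 14
Total addresses = 2^14 = 16384
Usable hosts = 16384 - 2 (network + broadcast) = 16382

16382


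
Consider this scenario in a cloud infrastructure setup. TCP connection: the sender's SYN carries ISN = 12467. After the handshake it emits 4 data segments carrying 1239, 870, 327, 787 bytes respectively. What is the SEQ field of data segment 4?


The SYN occupies sequence number ISN = 12467, so the first data byte is ISN + 1 = 12468.
SEQ of data segment i = (ISN + 1) + sum of payload sizes of segments 1..i-1.
Segment 1: SEQ = 12468, payload = 1239 bytes
Segment 2: SEQ = 13707, payload = 870 bytes
Segment 3: SEQ = 14577, payload = 327 bytes
Segment 4: SEQ = 14904, payload = 787 bytes
SEQ of segment 4 = 12468 + 1239 + 870 + 327 = 14904

14904


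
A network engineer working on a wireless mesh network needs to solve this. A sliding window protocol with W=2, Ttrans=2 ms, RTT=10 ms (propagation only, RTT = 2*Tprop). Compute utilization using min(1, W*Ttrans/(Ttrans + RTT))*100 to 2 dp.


Given: W = 2, Ttrans = 2 ms, RTT = 10 ms (= 2 * Tprop, Tprop = 5 ms)
Cycle time = Ttrans + RTT = 2 + 10 = 12 ms (first packet sent until its ACK returns)
W * Ttrans = 2 * 2 = 4 ms of sending per cycle
W * Ttrans / (Ttrans + RTT) = 4 / 12 = 0.333333
U = min(1, 0.333333) = 0.333333
U% = 33.33%

33.33


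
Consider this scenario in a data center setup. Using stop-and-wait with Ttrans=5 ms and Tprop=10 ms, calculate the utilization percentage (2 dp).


Given: Ttrans = 5 ms, Tprop = 10 ms
RTT = 2 * Tprop = 2 * 10 = 20 ms
U = Ttrans / (Ttrans + RTT)
U = 5 / (5 + 20)
U = 5 / 25 = 0.2
U% = 20.00%

20.00


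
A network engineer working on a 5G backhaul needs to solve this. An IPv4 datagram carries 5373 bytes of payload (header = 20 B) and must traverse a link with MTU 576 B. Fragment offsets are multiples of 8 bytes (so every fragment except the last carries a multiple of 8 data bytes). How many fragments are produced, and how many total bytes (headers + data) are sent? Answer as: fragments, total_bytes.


Max data per non-final fragment = floor((MTU - header)/8)*8 = floor((576 - 20)/8)*8 = floor(556/8)*8 = 552 B
Final fragment needs no 8-byte alignment: it can carry up to MTU - header = 556 B
Non-final fragments needed = ceil((payload - 556) / 552) = ceil(4817/552) = ceil(8.7264) = 9
Number of fragments = 9 + 1 = 10
Fragment sizes (data): 9 * 552 B + 405 B (last, 405 <= 556 OK)
Total bytes sent = payload + n_frags * header = 5373 + 10*20 = 5373 + 200 = 5573 B

10, 5573


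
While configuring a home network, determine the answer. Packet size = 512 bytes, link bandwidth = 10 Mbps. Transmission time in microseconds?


Given: packet = 512 bytes, bandwidth = 10 Mbps
Packet in bits = 512 * 8 = 4096 bits
Bandwidth = 10 * 10^6 = 10000000 bps
Time = 4096 / 10000000 seconds
Time in us = 4096 * 10^6 / 10000000 = 409.6

409.6


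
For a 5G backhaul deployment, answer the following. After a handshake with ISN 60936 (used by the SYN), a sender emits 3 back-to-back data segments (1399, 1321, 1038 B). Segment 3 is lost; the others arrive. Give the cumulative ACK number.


SYN uses sequence number 60936; first data byte = ISN + 1 = 60937.
Segment 1: SEQ = 60937, len = 1399 B, covers [60937, 62335]
Segment 2: SEQ = 62336, len = 1321 B, covers [62336, 63656]
Segment 3: SEQ = 63657, len = 1038 B, covers [63657, 64694] [LOST]
In-order data received: bytes [60937, 63656] (segments 1..2).
Segment 3 missing -> gap begins at byte 63657.
Cumulative ACK = next expected in-order byte = 60937 + 1399 + 1321 = 63657

63657


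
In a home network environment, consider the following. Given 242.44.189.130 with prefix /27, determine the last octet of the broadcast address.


Given: IP = 242.44.189.130, prefix = /27
Host bits = 32 - 27 = 5
Network last octet = 130 AND mask = 128
Host part size = 2^5 - 1 = 31
Broadcast last octet = 128 OR 31 = 159

159


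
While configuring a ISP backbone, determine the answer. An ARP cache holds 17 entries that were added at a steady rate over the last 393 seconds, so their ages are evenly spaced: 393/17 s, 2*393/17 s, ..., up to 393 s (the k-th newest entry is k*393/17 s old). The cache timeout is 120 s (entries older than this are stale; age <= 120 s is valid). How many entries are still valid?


Ages are k * 393/17 s for k = 1..17 (spacing = 23.1176 s).
Entry k is valid iff k * 393/17 <= 120 iff k <= 17 * 120 / 393 = 5.1908
n_valid = floor(5.1908) = 5
(n_stale = 17 - 5 = 12)

5


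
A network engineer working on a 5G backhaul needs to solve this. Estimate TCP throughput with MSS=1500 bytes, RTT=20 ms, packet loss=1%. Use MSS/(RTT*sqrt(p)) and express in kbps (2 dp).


Given: MSS = 1500 bytes, RTT = 20 ms, loss = 1%
RTT in seconds = 20 / 1000 = 0.02
Loss rate = 1% = 0.01
sqrt(loss) = sqrt(0.01) = 0.1
Throughput (bytes/s) = 1500 / (0.02 * 0.1) = 750000.0000
Throughput (kbps) = 750000.0000 * 8 / 1000 = 6000.000000 -> 6000.00 kbps (2 dp)

6000.00


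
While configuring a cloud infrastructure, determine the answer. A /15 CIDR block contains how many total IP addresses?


Given: CIDR prefix /15
Host bits = 32 - 15 = 17
Total addresses = 2^17 = 131072

131072


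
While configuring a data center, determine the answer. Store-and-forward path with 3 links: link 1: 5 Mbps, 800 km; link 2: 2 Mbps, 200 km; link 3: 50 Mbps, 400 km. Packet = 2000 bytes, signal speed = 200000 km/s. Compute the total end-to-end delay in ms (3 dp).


Packet = 2000 bytes = 16000 bits. Store-and-forward: sum (t_trans + t_prop) per link.
Link 1: t_trans = 16000/(5*10^6) s = 3.2000 ms; t_prop = 800/200000 s = 4.0000 ms; subtotal = 7.2000 ms
Link 2: t_trans = 16000/(2*10^6) s = 8.0000 ms; t_prop = 200/200000 s = 1.0000 ms; subtotal = 9.0000 ms
Link 3: t_trans = 16000/(50*10^6) s = 0.3200 ms; t_prop = 400/200000 s = 2.0000 ms; subtotal = 2.3200 ms
End-to-end = 7.2000 + 9.0000 + 2.3200 = 18.5200 ms -> 18.520 ms (3 dp)

18.520


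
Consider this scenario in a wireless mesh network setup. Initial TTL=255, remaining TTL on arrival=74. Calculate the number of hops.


Given: initial TTL = 255, received TTL = 74
Hops = initial TTL - received TTL
Hops = 255 - 74 = 181

181


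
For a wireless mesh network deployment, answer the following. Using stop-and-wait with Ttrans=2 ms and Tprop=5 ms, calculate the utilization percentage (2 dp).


Given: Ttrans = 2 ms, Tprop = 5 ms
RTT = 2 * Tprop = 2 * 5 = 10 ms
U = Ttrans / (Ttrans + RTT)
U = 2 / (2 + 10)
U = 2 / 12 = 0.166667
U% = 16.67%

16.67


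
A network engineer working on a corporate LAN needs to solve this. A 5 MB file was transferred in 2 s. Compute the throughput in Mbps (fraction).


Given: file = 5 MB, time = 2 s
File in Mb = 5 * 8 = 40 Mb
Throughput = 40 / 2 Mbps
Throughput = 20 Mbps

20


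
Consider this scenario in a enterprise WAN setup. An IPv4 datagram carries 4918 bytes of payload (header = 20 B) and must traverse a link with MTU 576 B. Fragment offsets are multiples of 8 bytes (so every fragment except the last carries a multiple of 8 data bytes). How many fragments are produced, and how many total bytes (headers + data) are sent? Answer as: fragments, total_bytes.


Max data per non-final fragment = floor((MTU - header)/8)*8 = floor((576 - 20)/8)*8 = floor(556/8)*8 = 552 B
Final fragment needs no 8-byte alignment: it can carry up to MTU - header = 556 B
Non-final fragments needed = ceil((payload - 556) / 552) = ceil(4362/552) = ceil(7.9022) = 8
Number of fragments = 8 + 1 = 9
Fragment sizes (data): 8 * 552 B + 502 B (last, 502 <= 556 OK)
Total bytes sent = payload + n_frags * header = 4918 + 9*20 = 4918 + 180 = 5098 B

9, 5098


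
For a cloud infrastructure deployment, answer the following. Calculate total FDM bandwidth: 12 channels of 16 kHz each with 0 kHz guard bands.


Given: 12 channels, 16 kHz each, guard = 0 kHz
Channel bandwidth = 12 * 16 = 192 kHz
Guard bands = 11 gaps * 0 kHz = 0 kHz
Total = 192 + 0 = 192 kHz

192


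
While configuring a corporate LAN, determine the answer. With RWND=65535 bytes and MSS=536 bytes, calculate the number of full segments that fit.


Given: RWND = 65535 bytes, MSS = 536 bytes
Full segments = floor(RWND / MSS)
Full segments = floor(65535 / 536)
Full segments = floor(122.2668) = 122

122


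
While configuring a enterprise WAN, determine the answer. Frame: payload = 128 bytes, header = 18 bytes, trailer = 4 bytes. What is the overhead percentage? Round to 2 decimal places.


Given: payload = 128 B, header = 18 B, trailer = 4 B
Overhead bytes = header + trailer = 18 + 4 = 22
Total frame = payload + overhead = 128 + 22 = 150
Overhead % = 22 / 150 * 100 = 14.6667% -> 14.67% (2 dp)

14.67


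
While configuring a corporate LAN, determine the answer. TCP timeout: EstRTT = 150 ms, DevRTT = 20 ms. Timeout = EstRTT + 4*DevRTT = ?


Given: EstRTT = 150 ms, DevRTT = 20 ms
Timeout = EstRTT + 4 * DevRTT
4 * DevRTT = 4 * 20 = 80
Timeout = 150 + 80 = 230 ms

230


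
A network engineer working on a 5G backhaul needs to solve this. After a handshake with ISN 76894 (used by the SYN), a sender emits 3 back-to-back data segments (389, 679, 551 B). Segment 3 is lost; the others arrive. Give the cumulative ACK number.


SYN uses sequence number 76894; first data byte = ISN + 1 = 76895.
Segment 1: SEQ = 76895, len = 389 B, covers [76895, 77283]
Segment 2: SEQ = 77284, len = 679 B, covers [77284, 77962]
Segment 3: SEQ = 77963, len = 551 B, covers [77963, 78513] [LOST]
In-order data received: bytes [76895, 77962] (segments 1..2).
Segment 3 missing -> gap begins at byte 77963.
Cumulative ACK = next expected in-order byte = 76895 + 389 + 679 = 77963

77963


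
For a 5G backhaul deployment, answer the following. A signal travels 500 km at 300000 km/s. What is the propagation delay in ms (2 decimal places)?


Given: distance = 500 km, speed = 300000 km/s
Delay = distance / speed = 500 / 300000 seconds
Delay in ms = 500 * 1000 / 300000
Delay = 1.6667 ms
Rounded to 2 dp = 1.67 ms

1.67


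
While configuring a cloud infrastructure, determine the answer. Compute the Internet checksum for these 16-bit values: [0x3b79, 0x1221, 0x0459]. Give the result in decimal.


Given words: [0x3b79, 0x1221, 0x0459]
Step 1: Sum all words
Raw sum = 15225 + 4641 + 1113 = 20979
One's complement = ~20979 & 0xFFFF = 44556

44556


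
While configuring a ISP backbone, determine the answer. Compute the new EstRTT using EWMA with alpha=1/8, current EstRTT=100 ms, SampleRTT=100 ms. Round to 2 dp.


Given: EstRTT = 100 ms, SampleRTT = 100 ms, alpha = 1/8
New EstRTT = (1 - alpha) * EstRTT + alpha * SampleRTT
(7/8) * 100 = 87.5
(1/8) * 100 = 12.5
New EstRTT = 87.5 + 12.5 = 100 ms -> 100.00 ms (2 dp)

100.00


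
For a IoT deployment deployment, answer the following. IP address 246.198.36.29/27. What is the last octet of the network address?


Given: IP = 246.198.36.29, prefix = /27
Subnet mask = 255.255.255.224
Last octet of IP: 29
Last octet of mask: 224
Network last octet = 29 AND 224 = 0

0


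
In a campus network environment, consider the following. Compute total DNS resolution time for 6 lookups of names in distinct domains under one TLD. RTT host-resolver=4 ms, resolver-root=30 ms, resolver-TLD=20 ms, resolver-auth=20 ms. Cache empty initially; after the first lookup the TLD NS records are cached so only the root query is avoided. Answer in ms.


Lookup 1 (cold cache): local + root + TLD + auth = 4 + 30 + 20 + 20 = 74 ms
Lookups 2..6 (TLD NS cached -> skip root; new domain -> still ask TLD and auth): local + TLD + auth = 4 + 20 + 20 = 44 ms each
Remaining 5 lookups: 5 * 44 = 220 ms
Total = 74 + 220 = 294 ms

294


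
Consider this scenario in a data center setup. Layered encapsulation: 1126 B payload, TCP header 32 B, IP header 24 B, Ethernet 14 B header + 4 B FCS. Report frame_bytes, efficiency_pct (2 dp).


TCP segment = 1126 + 32 = 1158 B
IP packet = 1158 + 24 = 1182 B
Ethernet frame = 1182 + 14 + 4 = 1200 B
Efficiency = app / frame = 1126 / 1200 = 0.938333 = 93.8333% -> 93.83% (2 dp)

1200, 93.83


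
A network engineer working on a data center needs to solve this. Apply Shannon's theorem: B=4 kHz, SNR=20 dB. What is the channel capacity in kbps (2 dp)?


Given: B = 4 kHz, SNR = 20 dB
SNR linear = 10^(20/10) = 100
1 + SNR = 101
log2(101) = 6.6582114828
C = 4 * 1000 * 6.6582114828 = 26632.8459 bps
C = 26.632846 kbps -> 26.63 kbps (2 dp)

26.63


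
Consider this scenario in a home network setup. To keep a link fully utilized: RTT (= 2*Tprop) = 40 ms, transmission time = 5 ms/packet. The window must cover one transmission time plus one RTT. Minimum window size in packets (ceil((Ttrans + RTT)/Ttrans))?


Given: Ttrans = 5 ms, RTT = 40 ms (= 2 * Tprop, Tprop = 20 ms)
Time until first ACK returns = Ttrans + RTT = 5 + 40 = 45 ms
Need W * Ttrans >= Ttrans + RTT  ->  W >= (Ttrans + RTT) / Ttrans
(Ttrans + RTT) / Ttrans = 45 / 5 = 9
W_min = ceil(9) = 9

9


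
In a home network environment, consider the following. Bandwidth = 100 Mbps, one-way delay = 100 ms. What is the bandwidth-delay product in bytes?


Given: bandwidth = 100 Mbps, delay = 100 ms
BDP in bits = 100 * 10^6 * 100 / 1000
BDP in bits = 10000000
BDP in bytes = 10000000 / 8 = 1250000

1250000


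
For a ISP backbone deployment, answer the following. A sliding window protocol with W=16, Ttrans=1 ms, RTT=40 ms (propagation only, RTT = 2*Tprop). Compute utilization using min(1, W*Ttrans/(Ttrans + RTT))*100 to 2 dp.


Given: W = 16, Ttrans = 1 ms, RTT = 40 ms (= 2 * Tprop, Tprop = 20 ms)
Cycle time = Ttrans + RTT = 1 + 40 = 41 ms (first packet sent until its ACK returns)
W * Ttrans = 16 * 1 = 16 ms of sending per cycle
W * Ttrans / (Ttrans + RTT) = 16 / 41 = 0.390244
U = min(1, 0.390244) = 0.390244
U% = 39.02%

39.02


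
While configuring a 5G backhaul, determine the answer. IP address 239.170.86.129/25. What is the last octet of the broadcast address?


Given: IP = 239.170.86.129, prefix = /25
Host bits = 32 - 25 = 7
Network last octet = 129 AND mask = 128
Host part size = 2^7 - 1 = 127
Broadcast last octet = 128 OR 127 = 255

255


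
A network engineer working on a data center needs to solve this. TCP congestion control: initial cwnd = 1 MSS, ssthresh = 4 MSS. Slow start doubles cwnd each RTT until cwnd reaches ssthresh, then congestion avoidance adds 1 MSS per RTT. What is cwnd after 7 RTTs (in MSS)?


RTT 0: cwnd = 1 MSS (initial)
RTT 1: cwnd = 2 MSS (slow start, doubled)
RTT 2: cwnd = 4 MSS (slow start, doubled)
RTT 3: cwnd = 5 MSS (congestion avoidance, +1)
RTT 4: cwnd = 6 MSS (congestion avoidance, +1)
RTT 5: cwnd = 7 MSS (congestion avoidance, +1)
RTT 6: cwnd = 8 MSS (congestion avoidance, +1)
RTT 7: cwnd = 9 MSS (congestion avoidance, +1)

9


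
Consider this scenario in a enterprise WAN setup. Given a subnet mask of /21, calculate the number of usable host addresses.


Given: subnet mask /21
Host bits = 32 - 21 = 11
Total addresses = 2^11 = 2048
Usable hosts = 2048 - 2 (network + broadcast) = 2046

2046


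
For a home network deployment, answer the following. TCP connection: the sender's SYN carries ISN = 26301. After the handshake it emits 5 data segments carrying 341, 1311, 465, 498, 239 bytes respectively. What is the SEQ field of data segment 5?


The SYN occupies sequence number ISN = 26301, so the first data byte is ISN + 1 = 26302.
SEQ of data segment i = (ISN + 1) + sum of payload sizes of segments 1..i-1.
Segment 1: SEQ = 26302, payload = 341 bytes
Segment 2: SEQ = 26643, payload = 1311 bytes
Segment 3: SEQ = 27954, payload = 465 bytes
Segment 4: SEQ = 28419, payload = 498 bytes
Segment 5: SEQ = 28917, payload = 239 bytes
SEQ of segment 5 = 26302 + 341 + 1311 + 465 + 498 = 28917

28917


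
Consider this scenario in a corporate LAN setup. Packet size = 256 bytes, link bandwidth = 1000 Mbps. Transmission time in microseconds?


Given: packet = 256 bytes, bandwidth = 1000 Mbps
Packet in bits = 256 * 8 = 2048 bits
Bandwidth = 1000 * 10^6 = 1000000000 bps
Time = 2048 / 1000000000 seconds
Time in us = 2048 * 10^6 / 1000000000 = 2.048

2.048


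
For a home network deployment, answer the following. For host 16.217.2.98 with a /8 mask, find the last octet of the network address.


Given: IP = 16.217.2.98, prefix = /8
Subnet mask = 255.0.0.0
Last octet of IP: 98
Last octet of mask: 0
Network last octet = 98 AND 0 = 0

0


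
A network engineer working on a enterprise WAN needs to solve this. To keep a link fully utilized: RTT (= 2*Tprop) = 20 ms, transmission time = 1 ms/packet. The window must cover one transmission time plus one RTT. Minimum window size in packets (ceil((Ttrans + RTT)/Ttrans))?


Given: Ttrans = 1 ms, RTT = 20 ms (= 2 * Tprop, Tprop = 10 ms)
Time until first ACK returns = Ttrans + RTT = 1 + 20 = 21 ms
Need W * Ttrans >= Ttrans + RTT  ->  W >= (Ttrans + RTT) / Ttrans
(Ttrans + RTT) / Ttrans = 21 / 1 = 21
W_min = ceil(21) = 21

21


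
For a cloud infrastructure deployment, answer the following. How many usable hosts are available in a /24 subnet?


Given: subnet mask /24
Host bits = 32 - 24 = 8
Total addresses = 2^8 = 256
Usable hosts = 256 - 2 (network + broadcast) = 254

254


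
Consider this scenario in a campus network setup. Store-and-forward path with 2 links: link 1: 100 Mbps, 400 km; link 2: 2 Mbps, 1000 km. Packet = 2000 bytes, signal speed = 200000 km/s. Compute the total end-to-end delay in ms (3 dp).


Packet = 2000 bytes = 16000 bits. Store-and-forward: sum (t_trans + t_prop) per link.
Link 1: t_trans = 16000/(100*10^6) s = 0.1600 ms; t_prop = 400/200000 s = 2.0000 ms; subtotal = 2.1600 ms
Link 2: t_trans = 16000/(2*10^6) s = 8.0000 ms; t_prop = 1000/200000 s = 5.0000 ms; subtotal = 13.0000 ms
End-to-end = 2.1600 + 13.0000 = 15.1600 ms -> 15.160 ms (3 dp)

15.160


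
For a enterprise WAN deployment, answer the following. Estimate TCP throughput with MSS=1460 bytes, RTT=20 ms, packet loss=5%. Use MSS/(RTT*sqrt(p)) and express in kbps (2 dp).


Given: MSS = 1460 bytes, RTT = 20 ms, loss = 5%
RTT in seconds = 20 / 1000 = 0.02
Loss rate = 5% = 0.05
sqrt(loss) = sqrt(0.05) = 0.223606797750
Throughput (bytes/s) = 1460 / (0.02 * 0.223606797750) = 326465.9247
Throughput (kbps) = 326465.9247 * 8 / 1000 = 2611.727398 -> 2611.73 kbps (2 dp)

2611.73


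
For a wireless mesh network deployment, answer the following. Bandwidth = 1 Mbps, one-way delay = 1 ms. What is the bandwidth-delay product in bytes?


Given: bandwidth = 1 Mbps, delay = 1 ms
BDP in bits = 1 * 10^6 * 1 / 1000
BDP in bits = 1000
BDP in bytes = 1000 / 8 = 125

125


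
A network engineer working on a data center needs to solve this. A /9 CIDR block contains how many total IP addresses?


Given: CIDR prefix /9
Host bits = 32 - 9 = 23
Total addresses = 2^23 = 8388608

8388608


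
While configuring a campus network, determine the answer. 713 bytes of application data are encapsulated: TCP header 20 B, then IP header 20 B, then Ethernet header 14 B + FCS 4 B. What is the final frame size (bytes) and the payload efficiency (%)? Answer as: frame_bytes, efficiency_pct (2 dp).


TCP segment = 713 + 20 = 733 B
IP packet = 733 + 20 = 753 B
Ethernet frame = 753 + 14 + 4 = 771 B
Efficiency = app / frame = 713 / 771 = 0.924773 = 92.4773% -> 92.48% (2 dp)

771, 92.48


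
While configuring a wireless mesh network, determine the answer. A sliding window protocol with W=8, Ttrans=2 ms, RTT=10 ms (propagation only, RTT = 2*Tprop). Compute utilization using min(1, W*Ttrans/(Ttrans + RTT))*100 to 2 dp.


Given: W = 8, Ttrans = 2 ms, RTT = 10 ms (= 2 * Tprop, Tprop = 5 ms)
Cycle time = Ttrans + RTT = 2 + 10 = 12 ms (first packet sent until its ACK returns)
W * Ttrans = 8 * 2 = 16 ms of sending per cycle
W * Ttrans / (Ttrans + RTT) = 16 / 12 = 1.333333
U = min(1, 1.333333) = 1.000000
U% = 100.00%

100.00


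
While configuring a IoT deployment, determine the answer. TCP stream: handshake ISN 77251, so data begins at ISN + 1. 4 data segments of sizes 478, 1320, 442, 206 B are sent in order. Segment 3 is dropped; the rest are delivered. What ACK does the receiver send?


SYN uses sequence number 77251; first data byte = ISN + 1 = 77252.
Segment 1: SEQ = 77252, len = 478 B, covers [77252, 77729]
Segment 2: SEQ = 77730, len = 1320 B, covers [77730, 79049]
Segment 3: SEQ = 79050, len = 442 B, covers [79050, 79491] [LOST]
Segment 4: SEQ = 79492, len = 206 B, covers [79492, 79697]
In-order data received: bytes [77252, 79049] (segments 1..2).
Segment 3 missing -> gap begins at byte 79050; later segments buffered out of order.
Cumulative ACK = next expected in-order byte = 77252 + 478 + 1320 = 79050

79050


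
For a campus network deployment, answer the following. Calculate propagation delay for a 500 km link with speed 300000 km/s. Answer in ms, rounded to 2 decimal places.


Given: distance = 500 km, speed = 300000 km/s
Delay = distance / speed = 500 / 300000 seconds
Delay in ms = 500 * 1000 / 300000
Delay = 1.6667 ms
Rounded to 2 dp = 1.67 ms

1.67


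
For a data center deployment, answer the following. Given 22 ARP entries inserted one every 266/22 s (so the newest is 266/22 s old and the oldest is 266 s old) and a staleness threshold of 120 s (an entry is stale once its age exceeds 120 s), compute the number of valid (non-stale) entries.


Ages are k * 266/22 s for k = 1..22 (spacing = 12.0909 s).
Entry k is valid iff k * 266/22 <= 120 iff k <= 22 * 120 / 266 = 9.9248
n_valid = floor(9.9248) = 9
(n_stale = 22 - 9 = 13)

9


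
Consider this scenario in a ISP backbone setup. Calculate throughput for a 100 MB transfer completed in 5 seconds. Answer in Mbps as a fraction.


Given: file = 100 MB, time = 5 s
File in Mb = 100 * 8 = 800 Mb
Throughput = 800 / 5 Mbps
Throughput = 160 Mbps

160


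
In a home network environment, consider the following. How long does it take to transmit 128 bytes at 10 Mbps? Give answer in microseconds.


Given: packet = 128 bytes, bandwidth = 10 Mbps
Packet in bits = 128 * 8 = 1024 bits
Bandwidth = 10 * 10^6 = 10000000 bps
Time = 1024 / 10000000 seconds
Time in us = 1024 * 10^6 / 10000000 = 102.4

102.4


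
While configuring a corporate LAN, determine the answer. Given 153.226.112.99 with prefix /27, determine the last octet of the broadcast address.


Given: IP = 153.226.112.99, prefix = /27
Host bits = 32 - 27 = 5
Network last octet = 99 AND mask = 96
Host part size = 2^5 - 1 = 31
Broadcast last octet = 96 OR 31 = 127

127


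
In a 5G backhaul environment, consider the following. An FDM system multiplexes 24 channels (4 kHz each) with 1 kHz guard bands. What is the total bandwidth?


Given: 24 channels, 4 kHz each, guard = 1 kHz
Channel bandwidth = 24 * 4 = 96 kHz
Guard bands = 23 gaps * 1 kHz = 23 kHz
Total = 96 + 23 = 119 kHz

119


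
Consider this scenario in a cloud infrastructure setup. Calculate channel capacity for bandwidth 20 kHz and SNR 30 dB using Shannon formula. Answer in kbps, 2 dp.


Given: B = 20 kHz, SNR = 30 dB
SNR linear = 10^(30/10) = 1000
1 + SNR = 1001
log2(1001) = 9.9672262588
C = 20 * 1000 * 9.9672262588 = 199344.5252 bps
C = 199.344525 kbps -> 199.34 kbps (2 dp)

199.34


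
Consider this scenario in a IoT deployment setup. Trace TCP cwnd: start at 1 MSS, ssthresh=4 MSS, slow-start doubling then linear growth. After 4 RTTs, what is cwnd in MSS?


RTT 0: cwnd = 1 MSS (initial)
RTT 1: cwnd = 2 MSS (slow start, doubled)
RTT 2: cwnd = 4 MSS (slow start, doubled)
RTT 3: cwnd = 5 MSS (congestion avoidance, +1)
RTT 4: cwnd = 6 MSS (congestion avoidance, +1)

6


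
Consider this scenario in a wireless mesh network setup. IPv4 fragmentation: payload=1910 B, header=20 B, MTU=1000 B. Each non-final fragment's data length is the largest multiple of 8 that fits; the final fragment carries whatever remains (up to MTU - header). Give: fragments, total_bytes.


Max data per non-final fragment = floor((MTU - header)/8)*8 = floor((1000 - 20)/8)*8 = floor(980/8)*8 = 976 B
Final fragment needs no 8-byte alignment: it can carry up to MTU - header = 980 B
Non-final fragments needed = ceil((payload - 980) / 976) = ceil(930/976) = ceil(0.9529) = 1
Number of fragments = 1 + 1 = 2
Fragment sizes (data): 1 * 976 B + 934 B (last, 934 <= 980 OK)
Total bytes sent = payload + n_frags * header = 1910 + 2*20 = 1910 + 40 = 1950 B

2, 1950


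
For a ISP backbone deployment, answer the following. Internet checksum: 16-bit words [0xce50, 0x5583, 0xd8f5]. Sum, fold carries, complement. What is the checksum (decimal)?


Given words: [0xce50, 0x5583, 0xd8f5]
Step 1: Sum all words
Raw sum = 52816 + 21891 + 55541 = 130248
Step 2: Fold carry: (64712 + 1) = 64713
One's complement = ~64713 & 0xFFFF = 822

822


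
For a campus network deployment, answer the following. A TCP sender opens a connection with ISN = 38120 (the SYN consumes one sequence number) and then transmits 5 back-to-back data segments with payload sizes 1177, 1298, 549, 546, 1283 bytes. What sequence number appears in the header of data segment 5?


The SYN occupies sequence number ISN = 38120, so the first data byte is ISN + 1 = 38121.
SEQ of data segment i = (ISN + 1) + sum of payload sizes of segments 1..i-1.
Segment 1: SEQ = 38121, payload = 1177 bytes
Segment 2: SEQ = 39298, payload = 1298 bytes
Segment 3: SEQ = 40596, payload = 549 bytes
Segment 4: SEQ = 41145, payload = 546 bytes
Segment 5: SEQ = 41691, payload = 1283 bytes
SEQ of segment 5 = 38121 + 1177 + 1298 + 549 + 546 = 41691

41691


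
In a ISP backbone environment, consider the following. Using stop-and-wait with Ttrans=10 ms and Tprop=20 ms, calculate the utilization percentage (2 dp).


Given: Ttrans = 10 ms, Tprop = 20 ms
RTT = 2 * Tprop = 2 * 20 = 40 ms
U = Ttrans / (Ttrans + RTT)
U = 10 / (10 + 40)
U = 10 / 50 = 0.2
U% = 20.00%

20.00


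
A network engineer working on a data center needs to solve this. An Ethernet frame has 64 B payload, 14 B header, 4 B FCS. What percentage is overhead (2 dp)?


Given: payload = 64 B, header = 14 B, trailer = 4 B
Overhead bytes = header + trailer = 14 + 4 = 18
Total frame = payload + overhead = 64 + 18 = 82
Overhead % = 18 / 82 * 100 = 21.9512% -> 21.95% (2 dp)

21.95


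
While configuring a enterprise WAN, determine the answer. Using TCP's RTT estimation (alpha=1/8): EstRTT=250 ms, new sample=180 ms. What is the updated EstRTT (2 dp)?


Given: EstRTT = 250 ms, SampleRTT = 180 ms, alpha = 1/8
New EstRTT = (1 - alpha) * EstRTT + alpha * SampleRTT
(7/8) * 250 = 218.75
(1/8) * 180 = 22.5
New EstRTT = 218.75 + 22.5 = 241.25 ms -> 241.25 ms (2 dp)

241.25


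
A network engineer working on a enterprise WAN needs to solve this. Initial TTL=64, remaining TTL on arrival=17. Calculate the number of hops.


Given: initial TTL = 64, received TTL = 17
Hops = initial TTL - received TTL
Hops = 64 - 17 = 47

47


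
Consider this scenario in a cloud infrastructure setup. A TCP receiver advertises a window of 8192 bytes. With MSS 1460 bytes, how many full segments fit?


Given: RWND = 8192 bytes, MSS = 1460 bytes
Full segments = floor(RWND / MSS)
Full segments = floor(8192 / 1460)
Full segments = floor(5.611) = 5

5


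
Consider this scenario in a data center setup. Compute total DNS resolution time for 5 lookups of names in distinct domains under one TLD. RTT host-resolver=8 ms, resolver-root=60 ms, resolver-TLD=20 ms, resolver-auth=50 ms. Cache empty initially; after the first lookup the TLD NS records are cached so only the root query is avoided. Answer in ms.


Lookup 1 (cold cache): local + root + TLD + auth = 8 + 60 + 20 + 50 = 138 ms
Lookups 2..5 (TLD NS cached -> skip root; new domain -> still ask TLD and auth): local + TLD + auth = 8 + 20 + 50 = 78 ms each
Remaining 4 lookups: 4 * 78 = 312 ms
Total = 138 + 312 = 450 ms

450


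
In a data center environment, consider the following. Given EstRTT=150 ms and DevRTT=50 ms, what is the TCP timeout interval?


Given: EstRTT = 150 ms, DevRTT = 50 ms
Timeout = EstRTT + 4 * DevRTT
4 * DevRTT = 4 * 50 = 200
Timeout = 150 + 200 = 350 ms

350


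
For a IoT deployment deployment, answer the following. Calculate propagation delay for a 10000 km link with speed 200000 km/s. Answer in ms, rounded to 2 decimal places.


Given: distance = 10000 km, speed = 200000 km/s
Delay = distance / speed = 10000 / 200000 seconds
Delay in ms = 10000 * 1000 / 200000
Delay = 50.0000 ms
Rounded to 2 dp = 50.00 ms

50.00


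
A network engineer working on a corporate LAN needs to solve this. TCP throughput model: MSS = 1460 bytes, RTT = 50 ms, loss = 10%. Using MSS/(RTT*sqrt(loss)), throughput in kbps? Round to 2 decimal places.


Given: MSS = 1460 bytes, RTT = 50 ms, loss = 10%
RTT in seconds = 50 / 1000 = 0.05
Loss rate = 10% = 0.1
sqrt(loss) = sqrt(0.1) = 0.316227766017
Throughput (bytes/s) = 1460 / (0.05 * 0.316227766017) = 92338.5077
Throughput (kbps) = 92338.5077 * 8 / 1000 = 738.708061 -> 738.71 kbps (2 dp)

738.71


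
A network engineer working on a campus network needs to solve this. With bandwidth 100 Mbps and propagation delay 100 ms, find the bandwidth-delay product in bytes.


Given: bandwidth = 100 Mbps, delay = 100 ms
BDP in bits = 100 * 10^6 * 100 / 1000
BDP in bits = 10000000
BDP in bytes = 10000000 / 8 = 1250000

1250000


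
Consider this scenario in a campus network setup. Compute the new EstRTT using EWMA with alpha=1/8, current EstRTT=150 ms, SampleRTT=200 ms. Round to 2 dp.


Given: EstRTT = 150 ms, SampleRTT = 200 ms, alpha = 1/8
New EstRTT = (1 - alpha) * EstRTT + alpha * SampleRTT
(7/8) * 150 = 131.25
(1/8) * 200 = 25
New EstRTT = 131.25 + 25 = 156.25 ms -> 156.25 ms (2 dp)

156.25


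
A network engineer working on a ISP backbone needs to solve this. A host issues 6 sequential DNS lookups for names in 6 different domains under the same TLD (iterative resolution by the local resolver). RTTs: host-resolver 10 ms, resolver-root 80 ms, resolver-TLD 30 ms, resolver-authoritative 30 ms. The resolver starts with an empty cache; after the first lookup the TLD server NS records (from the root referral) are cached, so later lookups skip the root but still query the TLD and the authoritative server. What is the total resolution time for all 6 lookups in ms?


Lookup 1 (cold cache): local + root + TLD + auth = 10 + 80 + 30 + 30 = 150 ms
Lookups 2..6 (TLD NS cached -> skip root; new domain -> still ask TLD and auth): local + TLD + auth = 10 + 30 + 30 = 70 ms each
Remaining 5 lookups: 5 * 70 = 350 ms
Total = 150 + 350 = 500 ms

500


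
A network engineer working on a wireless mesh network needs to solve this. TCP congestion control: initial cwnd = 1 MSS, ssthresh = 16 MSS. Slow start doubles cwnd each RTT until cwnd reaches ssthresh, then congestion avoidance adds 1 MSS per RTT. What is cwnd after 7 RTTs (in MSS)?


RTT 0: cwnd = 1 MSS (initial)
RTT 1: cwnd = 2 MSS (slow start, doubled)
RTT 2: cwnd = 4 MSS (slow start, doubled)
RTT 3: cwnd = 8 MSS (slow start, doubled)
RTT 4: cwnd = 16 MSS (slow start, doubled)
RTT 5: cwnd = 17 MSS (congestion avoidance, +1)
RTT 6: cwnd = 18 MSS (congestion avoidance, +1)
RTT 7: cwnd = 19 MSS (congestion avoidance, +1)

19


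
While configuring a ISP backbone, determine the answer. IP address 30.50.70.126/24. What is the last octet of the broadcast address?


Given: IP = 30.50.70.126, prefix = /24
Host bits = 32 - 24 = 8
Network last octet = 126 AND mask = 0
Host part size = 2^8 - 1 = 255
Broadcast last octet = 0 OR 255 = 255

255


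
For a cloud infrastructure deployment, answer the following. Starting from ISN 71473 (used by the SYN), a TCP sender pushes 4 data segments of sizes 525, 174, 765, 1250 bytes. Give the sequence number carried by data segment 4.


The SYN occupies sequence number ISN = 71473, so the first data byte is ISN + 1 = 71474.
SEQ of data segment i = (ISN + 1) + sum of payload sizes of segments 1..i-1.
Segment 1: SEQ = 71474, payload = 525 bytes
Segment 2: SEQ = 71999, payload = 174 bytes
Segment 3: SEQ = 72173, payload = 765 bytes
Segment 4: SEQ = 72938, payload = 1250 bytes
SEQ of segment 4 = 71474 + 525 + 174 + 765 = 72938

72938


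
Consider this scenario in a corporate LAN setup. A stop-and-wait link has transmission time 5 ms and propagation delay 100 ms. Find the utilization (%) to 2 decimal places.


Given: Ttrans = 5 ms, Tprop = 100 ms
RTT = 2 * Tprop = 2 * 100 = 200 ms
U = Ttrans / (Ttrans + RTT)
U = 5 / (5 + 200)
U = 5 / 205 = 0.02439
U% = 2.44%

2.44


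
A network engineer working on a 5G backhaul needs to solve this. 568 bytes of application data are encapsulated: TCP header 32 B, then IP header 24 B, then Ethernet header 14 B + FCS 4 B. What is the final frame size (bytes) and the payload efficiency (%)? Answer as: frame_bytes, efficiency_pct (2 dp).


TCP segment = 568 + 32 = 600 B
IP packet = 600 + 24 = 624 B
Ethernet frame = 624 + 14 + 4 = 642 B
Efficiency = app / frame = 568 / 642 = 0.884735 = 88.4735% -> 88.47% (2 dp)

642, 88.47


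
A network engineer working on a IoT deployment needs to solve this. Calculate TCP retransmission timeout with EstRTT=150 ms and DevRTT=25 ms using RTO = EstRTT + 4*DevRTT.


Given: EstRTT = 150 ms, DevRTT = 25 ms
Timeout = EstRTT + 4 * DevRTT
4 * DevRTT = 4 * 25 = 100
Timeout = 150 + 100 = 250 ms

250


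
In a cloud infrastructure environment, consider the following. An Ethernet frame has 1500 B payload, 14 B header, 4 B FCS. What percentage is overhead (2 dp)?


Given: payload = 1500 B, header = 14 B, trailer = 4 B
Overhead bytes = header + trailer = 14 + 4 = 18
Total frame = payload + overhead = 1500 + 18 = 1518
Overhead % = 18 / 1518 * 100 = 1.1858% -> 1.19% (2 dp)

1.19


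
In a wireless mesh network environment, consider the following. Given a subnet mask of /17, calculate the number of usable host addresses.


Given: subnet mask /17
Host bits = 32 - 17 = 15
Total addresses = 2^15 = 32768
Usable hosts = 32768 - 2 (network + broadcast) = 32766

32766


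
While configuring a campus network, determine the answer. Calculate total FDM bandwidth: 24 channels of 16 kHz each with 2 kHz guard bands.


Given: 24 channels, 16 kHz each, guard = 2 kHz
Channel bandwidth = 24 * 16 = 384 kHz
Guard bands = 23 gaps * 2 kHz = 46 kHz
Total = 384 + 46 = 430 kHz

430


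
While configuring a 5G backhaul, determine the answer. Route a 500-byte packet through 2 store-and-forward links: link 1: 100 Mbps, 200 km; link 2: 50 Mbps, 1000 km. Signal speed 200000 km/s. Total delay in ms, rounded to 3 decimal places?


Packet = 500 bytes = 4000 bits. Store-and-forward: sum (t_trans + t_prop) per link.
Link 1: t_trans = 4000/(100*10^6) s = 0.0400 ms; t_prop = 200/200000 s = 1.0000 ms; subtotal = 1.0400 ms
Link 2: t_trans = 4000/(50*10^6) s = 0.0800 ms; t_prop = 1000/200000 s = 5.0000 ms; subtotal = 5.0800 ms
End-to-end = 1.0400 + 5.0800 = 6.1200 ms -> 6.120 ms (3 dp)

6.120
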